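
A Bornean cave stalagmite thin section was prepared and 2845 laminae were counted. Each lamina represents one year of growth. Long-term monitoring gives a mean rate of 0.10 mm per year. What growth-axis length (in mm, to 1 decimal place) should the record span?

284.5 mm

The record spans 2845 years at 0.10 mm per year.
Length ≈ 0.10 × 2845 = 284.5 mm.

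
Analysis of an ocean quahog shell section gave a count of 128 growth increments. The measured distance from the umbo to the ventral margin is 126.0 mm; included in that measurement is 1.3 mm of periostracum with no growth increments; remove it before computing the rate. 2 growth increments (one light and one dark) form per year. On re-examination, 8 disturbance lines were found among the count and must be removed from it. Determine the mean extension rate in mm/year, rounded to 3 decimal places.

Correcting the raw count gives 128 − 8 = 120 true growth increments.
With 2 growth increments per year, 120 / 2 = 60 years.
Net length = 126.0 − 1.3 = 124.7 mm.
124.7 mm over 60 years gives 124.7 / 60 ≈ 2.078 mm/year.

2.078 mm/year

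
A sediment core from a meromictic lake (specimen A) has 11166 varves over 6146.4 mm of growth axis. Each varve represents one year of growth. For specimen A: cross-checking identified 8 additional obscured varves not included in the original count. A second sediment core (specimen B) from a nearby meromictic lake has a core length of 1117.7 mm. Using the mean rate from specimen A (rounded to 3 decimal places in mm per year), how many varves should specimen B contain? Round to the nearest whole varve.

2032 varves

Specimen A: true varve count = 11166 + 8 = 11174.
A: 6146.4 mm over 11174 years gives 6146.4 / 11174 ≈ 0.550 mm/year.
B spans 1117.7 / 0.550 = 2032.18 years ≈ 2032 varves.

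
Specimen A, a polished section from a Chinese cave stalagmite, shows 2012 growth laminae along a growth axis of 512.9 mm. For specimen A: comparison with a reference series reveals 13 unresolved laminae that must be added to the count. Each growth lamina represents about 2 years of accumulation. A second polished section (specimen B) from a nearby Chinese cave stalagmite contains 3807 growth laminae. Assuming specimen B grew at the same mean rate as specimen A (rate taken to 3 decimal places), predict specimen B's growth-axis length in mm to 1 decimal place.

967.0 mm

Specimen A: adjusted count: 2012 + 13 = 2025 growth laminae.
Specimen A: at 2 years per growth lamina, 2025 × 2 = 4050 years.
A: Extension rate ≈ 512.9 / 4050 = 0.127 mm/yr.
Specimen B: 3807 growth laminae at 2 years each span 3807 × 2 = 7614 years. Length of B = 0.127 × 7614 = 967.0 mm.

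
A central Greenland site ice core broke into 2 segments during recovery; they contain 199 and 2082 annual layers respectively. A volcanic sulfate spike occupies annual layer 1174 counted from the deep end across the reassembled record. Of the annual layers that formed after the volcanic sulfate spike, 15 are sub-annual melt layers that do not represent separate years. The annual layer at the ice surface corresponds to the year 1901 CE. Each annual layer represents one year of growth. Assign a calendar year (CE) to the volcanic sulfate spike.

Total annual layers = 199 + 2082 = 2281.
Between annual layer 1174 and the ice surface there are 2281 − 1174 = 1107 annual layers.
Excluding 15 false annual layers: 1107 − 15 = 1092.
1901 − 1092 = 809 CE.

809 CE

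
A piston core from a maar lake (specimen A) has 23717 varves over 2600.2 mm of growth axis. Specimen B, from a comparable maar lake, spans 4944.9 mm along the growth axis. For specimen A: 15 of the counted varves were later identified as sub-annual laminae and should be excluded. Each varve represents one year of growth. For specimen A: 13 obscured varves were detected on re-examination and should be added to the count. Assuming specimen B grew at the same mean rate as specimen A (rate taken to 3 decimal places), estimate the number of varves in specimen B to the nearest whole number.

Specimen A: true varve count = 23717 − 15 + 13 = 23715.
A: Extension rate ≈ 2600.2 / 23715 = 0.110 mm per year.
For B, 4944.9 / 0.110 = 44953.64 years ≈ 44954 varves.

44954 varves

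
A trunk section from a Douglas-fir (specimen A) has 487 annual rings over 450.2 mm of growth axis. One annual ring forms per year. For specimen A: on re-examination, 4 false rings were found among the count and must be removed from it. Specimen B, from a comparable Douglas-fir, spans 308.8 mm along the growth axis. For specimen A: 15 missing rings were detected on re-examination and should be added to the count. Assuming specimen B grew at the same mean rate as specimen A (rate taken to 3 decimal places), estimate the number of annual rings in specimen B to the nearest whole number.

Specimen A: true annual ring count = 487 − 4 + 15 = 498.
A: 450.2 mm over 498 years gives 450.2 / 498 ≈ 0.904 mm/year.
B spans 308.8 / 0.904 = 341.59 years ≈ 342 annual rings.

342 annual rings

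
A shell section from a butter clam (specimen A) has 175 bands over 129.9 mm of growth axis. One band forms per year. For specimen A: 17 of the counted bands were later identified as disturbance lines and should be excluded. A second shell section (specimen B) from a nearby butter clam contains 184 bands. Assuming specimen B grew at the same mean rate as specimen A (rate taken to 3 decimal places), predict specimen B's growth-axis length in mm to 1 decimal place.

151.2 mm

Specimen A: after corrections the count is 175 − 17 = 158 bands.
A: Extension rate ≈ 129.9 / 158 = 0.822 mm per year.
For B, 0.822 mm/year × 184 years = 151.2 mm.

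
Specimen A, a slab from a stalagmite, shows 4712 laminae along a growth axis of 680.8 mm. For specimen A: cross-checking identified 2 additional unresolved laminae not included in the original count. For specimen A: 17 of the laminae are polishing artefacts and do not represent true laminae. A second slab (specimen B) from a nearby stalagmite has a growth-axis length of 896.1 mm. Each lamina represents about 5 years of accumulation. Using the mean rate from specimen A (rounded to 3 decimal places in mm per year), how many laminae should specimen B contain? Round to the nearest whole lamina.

6180 laminae

Specimen A: true lamina count = 4712 − 17 + 2 = 4697.
Specimen A: at 5 years per lamina, 4697 × 5 = 23485 years.
A: 680.8 mm over 23485 years gives 680.8 / 23485 ≈ 0.029 mm/yr.
Specimen B: 896.1 mm / 0.029 mm per year = 30900.00 years; at 5 years per lamina that is 30900.00 / 5 ≈ 6180 laminae.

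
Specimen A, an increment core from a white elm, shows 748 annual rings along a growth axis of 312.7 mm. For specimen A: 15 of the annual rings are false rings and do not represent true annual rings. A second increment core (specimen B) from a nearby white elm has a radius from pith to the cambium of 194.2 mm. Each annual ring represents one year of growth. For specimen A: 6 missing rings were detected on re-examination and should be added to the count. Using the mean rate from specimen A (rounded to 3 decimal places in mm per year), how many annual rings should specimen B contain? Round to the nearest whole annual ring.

459 annual rings

Specimen A: adjusted count: 748 − 15 + 6 = 739 annual rings.
A: 312.7 mm over 739 years gives 312.7 / 739 ≈ 0.423 mm/yr.
For B, 194.2 / 0.423 = 459.10 years ≈ 459 annual rings.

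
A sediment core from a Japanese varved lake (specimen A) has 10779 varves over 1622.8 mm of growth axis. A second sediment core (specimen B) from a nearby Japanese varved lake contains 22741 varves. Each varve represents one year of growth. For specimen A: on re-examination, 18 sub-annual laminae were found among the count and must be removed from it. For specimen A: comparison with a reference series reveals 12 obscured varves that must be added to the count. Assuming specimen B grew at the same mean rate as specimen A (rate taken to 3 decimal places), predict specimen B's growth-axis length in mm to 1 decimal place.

3433.9 mm

Specimen A: true varve count = 10779 − 18 + 12 = 10773.
A: 1622.8 mm over 10773 years gives 1622.8 / 10773 ≈ 0.151 mm/yr.
B's length ≈ 0.151 × 22741 = 3433.9 mm.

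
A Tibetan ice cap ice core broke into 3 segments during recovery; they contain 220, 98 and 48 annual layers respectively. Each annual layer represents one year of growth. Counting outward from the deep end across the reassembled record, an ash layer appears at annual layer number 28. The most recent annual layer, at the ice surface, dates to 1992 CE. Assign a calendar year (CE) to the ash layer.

1654 CE

Total annual layers = 220 + 98 + 48 = 366.
Between annual layer 28 and the ice surface there are 366 − 28 = 338 annual layers.
The annual layer at the ice surface is 1992 CE, so the ash layer dates to 1992 − 338 = 1654 CE.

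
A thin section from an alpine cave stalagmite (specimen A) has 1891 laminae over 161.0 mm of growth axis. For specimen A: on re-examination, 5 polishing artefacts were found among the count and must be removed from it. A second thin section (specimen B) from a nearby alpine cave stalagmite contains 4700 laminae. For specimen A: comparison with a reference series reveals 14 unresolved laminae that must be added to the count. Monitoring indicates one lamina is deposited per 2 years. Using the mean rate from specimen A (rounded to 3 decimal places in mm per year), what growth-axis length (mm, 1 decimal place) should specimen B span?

Specimen A: correcting the raw count gives 1891 − 5 + 14 = 1900 true laminae.
Specimen A: 1900 laminae at 2 years each span 1900 × 2 = 3800 years.
A: 161.0 mm over 3800 years gives 161.0 / 3800 ≈ 0.042 mm per year.
Specimen B: at 2 years per lamina, 4700 × 2 = 9400 years. For B, 0.042 mm/year × 9400 years = 394.8 mm.

394.8 mm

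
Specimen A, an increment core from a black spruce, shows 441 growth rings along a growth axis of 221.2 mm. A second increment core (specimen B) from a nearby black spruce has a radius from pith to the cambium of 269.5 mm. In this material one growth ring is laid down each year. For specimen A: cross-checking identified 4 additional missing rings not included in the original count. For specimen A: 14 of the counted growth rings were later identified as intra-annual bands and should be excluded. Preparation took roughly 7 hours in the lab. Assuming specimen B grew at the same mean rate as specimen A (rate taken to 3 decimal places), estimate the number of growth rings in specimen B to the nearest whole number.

525 growth rings

Specimen A: true growth ring count = 441 − 14 + 4 = 431.
A: Mean rate = 221.2 mm / 431 years ≈ 0.513 mm/yr.
For B, 269.5 / 0.513 = 525.34 years ≈ 525 growth rings.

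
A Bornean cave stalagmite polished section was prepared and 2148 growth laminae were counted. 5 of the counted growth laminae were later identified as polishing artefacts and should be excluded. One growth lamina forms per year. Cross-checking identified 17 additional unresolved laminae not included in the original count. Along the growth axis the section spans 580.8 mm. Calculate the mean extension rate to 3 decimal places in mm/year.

Correcting the raw count gives 2148 − 5 + 17 = 2160 true growth laminae.
580.8 mm over 2160 years gives 580.8 / 2160 ≈ 0.269 mm/year.

0.269 mm/year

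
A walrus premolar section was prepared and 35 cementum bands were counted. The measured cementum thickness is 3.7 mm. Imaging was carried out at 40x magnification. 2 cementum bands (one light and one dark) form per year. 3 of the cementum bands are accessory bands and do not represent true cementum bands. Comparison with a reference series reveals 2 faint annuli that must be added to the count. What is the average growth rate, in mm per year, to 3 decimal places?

True cementum band count = 35 − 3 + 2 = 34.
34 cementum bands at 2 per year is 34 / 2 = 17 years.
Mean rate = 3.7 mm / 17 years ≈ 0.218 mm per year.

0.218 mm per year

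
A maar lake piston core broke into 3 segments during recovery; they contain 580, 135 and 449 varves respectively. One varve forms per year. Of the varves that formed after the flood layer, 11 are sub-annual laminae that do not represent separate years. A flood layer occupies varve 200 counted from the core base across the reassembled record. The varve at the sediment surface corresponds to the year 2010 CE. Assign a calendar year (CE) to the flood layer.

Total varves = 580 + 135 + 449 = 1164.
1164 − 200 = 964 varves lie beyond the flood layer toward the sediment surface.
Excluding 11 false varves: 964 − 11 = 953.
The varve at the sediment surface is 2010 CE, so the flood layer dates to 2010 − 953 = 1057 CE.

1057 CE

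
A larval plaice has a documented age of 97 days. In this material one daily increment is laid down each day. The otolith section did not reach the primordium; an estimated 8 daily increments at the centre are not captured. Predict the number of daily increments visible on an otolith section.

At one daily increment per day, 97 days correspond to 97 daily increments.
97 − 8 missed = 89 daily increments expected in the prepared section.

89 daily increments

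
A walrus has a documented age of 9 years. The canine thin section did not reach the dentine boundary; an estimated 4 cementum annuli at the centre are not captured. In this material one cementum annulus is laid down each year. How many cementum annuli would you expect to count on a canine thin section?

5 cementum annuli

At one cementum annulus per year, 9 years correspond to 9 cementum annuli.
Subtracting the 4 cementum annuli not captured gives 9 − 4 = 5 cementum annuli in the record.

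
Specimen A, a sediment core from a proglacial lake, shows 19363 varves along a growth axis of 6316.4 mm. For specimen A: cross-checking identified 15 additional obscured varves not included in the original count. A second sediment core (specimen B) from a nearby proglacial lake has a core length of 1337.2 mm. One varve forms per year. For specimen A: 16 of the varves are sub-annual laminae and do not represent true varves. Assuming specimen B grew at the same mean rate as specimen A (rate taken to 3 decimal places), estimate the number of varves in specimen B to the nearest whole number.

4102 varves

Specimen A: adjusted count: 19363 − 16 + 15 = 19362 varves.
A: Extension rate ≈ 6316.4 / 19362 = 0.326 mm/year.
B spans 1337.2 / 0.326 = 4101.84 years ≈ 4102 varves.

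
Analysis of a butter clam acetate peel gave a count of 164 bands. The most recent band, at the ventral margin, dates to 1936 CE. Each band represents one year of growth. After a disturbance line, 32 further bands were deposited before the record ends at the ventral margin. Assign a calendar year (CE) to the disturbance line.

1904 CE

There are 32 bands younger than the disturbance line.
Counting back 32 years from 1936 CE places the disturbance line in 1936 − 32 = 1904 CE.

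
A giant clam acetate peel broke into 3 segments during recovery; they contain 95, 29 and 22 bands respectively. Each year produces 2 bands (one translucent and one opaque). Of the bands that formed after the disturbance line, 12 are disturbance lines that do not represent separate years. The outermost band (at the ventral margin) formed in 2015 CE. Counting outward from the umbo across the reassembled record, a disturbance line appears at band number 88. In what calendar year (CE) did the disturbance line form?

Total bands = 95 + 29 + 22 = 146.
Between band 88 and the ventral margin there are 146 − 88 = 58 bands.
Excluding 12 false bands: 58 − 12 = 46.
With 2 bands per year, 46 / 2 = 23 years.
2015 − 23 = 1992 CE.

1992 CE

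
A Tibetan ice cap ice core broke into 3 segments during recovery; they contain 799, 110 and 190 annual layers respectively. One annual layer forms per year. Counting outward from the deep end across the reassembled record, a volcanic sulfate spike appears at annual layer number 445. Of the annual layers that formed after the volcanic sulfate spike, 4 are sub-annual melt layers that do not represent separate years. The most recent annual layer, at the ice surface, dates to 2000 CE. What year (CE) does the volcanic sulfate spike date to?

Total annual layers = 799 + 110 + 190 = 1099.
1099 − 445 = 654 annual layers lie beyond the volcanic sulfate spike toward the ice surface.
654 − 4 false = 650 true annual layers after the volcanic sulfate spike.
Counting back 650 years from 2000 CE places the volcanic sulfate spike in 2000 − 650 = 1350 CE.

1350 CE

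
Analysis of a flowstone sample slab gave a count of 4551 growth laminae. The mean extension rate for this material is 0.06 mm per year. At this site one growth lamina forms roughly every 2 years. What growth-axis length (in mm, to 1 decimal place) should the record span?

546.1 mm

At 2 years per growth lamina, 4551 × 2 = 9102 years.
9102 years at 0.06 mm/year gives 0.06 × 9102 = 546.1 mm.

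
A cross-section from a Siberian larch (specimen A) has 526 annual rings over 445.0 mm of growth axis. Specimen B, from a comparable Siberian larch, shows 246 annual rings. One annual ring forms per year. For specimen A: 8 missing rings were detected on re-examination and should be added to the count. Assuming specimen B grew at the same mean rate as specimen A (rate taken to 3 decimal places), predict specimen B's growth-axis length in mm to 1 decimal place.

Specimen A: true annual ring count = 526 + 8 = 534.
A: Extension rate ≈ 445.0 / 534 = 0.833 mm/year.
B's length ≈ 0.833 × 246 = 204.9 mm.

204.9 mm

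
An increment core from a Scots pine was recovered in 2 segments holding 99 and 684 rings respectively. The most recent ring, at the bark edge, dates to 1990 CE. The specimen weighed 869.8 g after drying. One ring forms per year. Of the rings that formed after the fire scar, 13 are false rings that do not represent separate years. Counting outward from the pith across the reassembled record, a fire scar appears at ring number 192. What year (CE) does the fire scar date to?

1412 CE

Total rings = 99 + 684 = 783.
783 − 192 = 591 rings lie beyond the fire scar toward the bark edge.
Removing the 13 false rings leaves 591 − 13 = 578 true rings beyond the fire scar.
Counting back 578 years from 1990 CE places the fire scar in 1990 − 578 = 1412 CE.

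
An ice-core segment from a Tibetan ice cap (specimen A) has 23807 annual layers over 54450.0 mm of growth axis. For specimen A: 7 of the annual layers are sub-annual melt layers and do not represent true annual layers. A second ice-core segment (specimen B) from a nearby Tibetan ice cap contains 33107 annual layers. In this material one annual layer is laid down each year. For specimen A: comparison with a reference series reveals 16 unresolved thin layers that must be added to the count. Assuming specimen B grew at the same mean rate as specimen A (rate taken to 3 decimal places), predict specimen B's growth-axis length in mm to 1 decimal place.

Specimen A: true annual layer count = 23807 − 7 + 16 = 23816.
A: Mean rate = 54450.0 mm / 23816 years ≈ 2.286 mm/year.
B's length ≈ 2.286 × 33107 = 75682.6 mm.

75682.6 mm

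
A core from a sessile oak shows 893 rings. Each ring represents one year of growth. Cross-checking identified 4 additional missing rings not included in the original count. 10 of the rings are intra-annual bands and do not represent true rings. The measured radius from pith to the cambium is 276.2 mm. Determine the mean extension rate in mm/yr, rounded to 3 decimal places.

0.311 mm/yr

Adjusted count: 893 − 10 + 4 = 887 rings.
Extension rate ≈ 276.2 / 887 = 0.311 mm/yr.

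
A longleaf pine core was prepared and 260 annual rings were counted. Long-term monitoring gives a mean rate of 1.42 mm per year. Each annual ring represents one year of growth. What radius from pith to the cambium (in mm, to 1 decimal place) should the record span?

260 years of growth are recorded.
260 years at 1.42 mm/year gives 1.42 × 260 = 369.2 mm.

369.2 mm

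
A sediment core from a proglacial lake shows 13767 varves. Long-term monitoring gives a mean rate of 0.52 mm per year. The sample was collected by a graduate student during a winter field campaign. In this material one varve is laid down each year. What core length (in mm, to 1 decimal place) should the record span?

13767 years of growth are recorded.
Predicted length = 0.52 mm/year × 13767 years = 7158.8 mm.

7158.8 mm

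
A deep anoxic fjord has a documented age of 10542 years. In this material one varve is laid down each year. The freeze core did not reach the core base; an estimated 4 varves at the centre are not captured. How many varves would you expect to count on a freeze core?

At one varve per year, 10542 years correspond to 10542 varves.
Subtracting the 4 varves not captured gives 10542 − 4 = 10538 varves in the record.

10538 varves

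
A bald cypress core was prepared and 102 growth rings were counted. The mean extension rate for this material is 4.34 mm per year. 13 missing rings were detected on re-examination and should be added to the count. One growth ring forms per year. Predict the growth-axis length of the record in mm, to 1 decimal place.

499.1 mm

Correcting the raw count gives 102 + 13 = 115 true growth rings.
Length ≈ 4.34 × 115 = 499.1 mm.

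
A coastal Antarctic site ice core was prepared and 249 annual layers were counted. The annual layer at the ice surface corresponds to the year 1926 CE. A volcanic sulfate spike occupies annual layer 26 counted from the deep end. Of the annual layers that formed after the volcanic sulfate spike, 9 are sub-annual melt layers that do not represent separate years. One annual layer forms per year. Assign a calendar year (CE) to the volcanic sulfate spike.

1712 CE

249 − 26 = 223 annual layers lie beyond the volcanic sulfate spike toward the ice surface.
Removing the 9 false annual layers leaves 223 − 9 = 214 true annual layers beyond the volcanic sulfate spike.
The annual layer at the ice surface is 1926 CE, so the volcanic sulfate spike dates to 1926 − 214 = 1712 CE.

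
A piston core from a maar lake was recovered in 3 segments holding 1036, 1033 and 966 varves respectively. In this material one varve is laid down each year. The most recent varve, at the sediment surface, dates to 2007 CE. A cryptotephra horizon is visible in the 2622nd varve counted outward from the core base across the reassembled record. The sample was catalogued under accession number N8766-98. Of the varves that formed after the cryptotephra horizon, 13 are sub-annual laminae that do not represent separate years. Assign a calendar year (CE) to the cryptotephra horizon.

Total varves = 1036 + 1033 + 966 = 3035.
The cryptotephra horizon sits at varve 2622 from the core base, so 3035 − 2622 = 413 varves formed after it.
413 − 13 false = 400 true varves after the cryptotephra horizon.
The varve at the sediment surface is 2007 CE, so the cryptotephra horizon dates to 2007 − 400 = 1607 CE.

1607 CE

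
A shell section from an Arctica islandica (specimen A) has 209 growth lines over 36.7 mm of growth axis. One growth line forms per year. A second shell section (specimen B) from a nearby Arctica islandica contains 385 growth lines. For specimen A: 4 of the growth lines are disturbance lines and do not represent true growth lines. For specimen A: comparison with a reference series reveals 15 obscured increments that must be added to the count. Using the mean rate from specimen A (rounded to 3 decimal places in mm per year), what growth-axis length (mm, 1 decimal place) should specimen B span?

Specimen A: adjusted count: 209 − 4 + 15 = 220 growth lines.
A: Extension rate ≈ 36.7 / 220 = 0.167 mm/yr.
For B, 0.167 mm/year × 385 years = 64.3 mm.

64.3 mm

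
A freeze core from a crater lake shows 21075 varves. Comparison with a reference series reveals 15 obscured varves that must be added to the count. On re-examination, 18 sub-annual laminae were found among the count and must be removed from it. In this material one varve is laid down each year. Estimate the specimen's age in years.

After corrections the count is 21075 − 18 + 15 = 21072 varves.
At one varve per year, that is 21072 years.

21072 yr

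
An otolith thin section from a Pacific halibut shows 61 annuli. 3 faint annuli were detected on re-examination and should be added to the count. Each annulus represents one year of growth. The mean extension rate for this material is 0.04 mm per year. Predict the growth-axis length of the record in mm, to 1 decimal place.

After corrections the count is 61 + 3 = 64 annuli.
Length ≈ 0.04 × 64 = 2.6 mm.

2.6 mm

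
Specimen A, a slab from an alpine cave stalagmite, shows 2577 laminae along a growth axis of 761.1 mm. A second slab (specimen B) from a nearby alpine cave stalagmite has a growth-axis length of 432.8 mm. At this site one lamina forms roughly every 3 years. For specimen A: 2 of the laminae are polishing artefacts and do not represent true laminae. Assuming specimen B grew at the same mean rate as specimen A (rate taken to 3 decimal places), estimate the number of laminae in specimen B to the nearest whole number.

1457 laminae

Specimen A: true lamina count = 2577 − 2 = 2575.
Specimen A: 2575 laminae at 3 years each span 2575 × 3 = 7725 years.
A: 761.1 mm over 7725 years gives 761.1 / 7725 ≈ 0.099 mm per year.
B spans 432.8 / 0.099 = 4371.72 years; at 3 years per lamina that is 4371.72 / 3 ≈ 1457 laminae.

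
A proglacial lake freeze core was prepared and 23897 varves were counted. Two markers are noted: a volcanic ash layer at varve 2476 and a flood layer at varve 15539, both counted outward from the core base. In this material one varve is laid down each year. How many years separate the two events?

13063 years

Separation: 15539 − 2476 = 13063 varves.
One varve per year makes the interval 13063 years.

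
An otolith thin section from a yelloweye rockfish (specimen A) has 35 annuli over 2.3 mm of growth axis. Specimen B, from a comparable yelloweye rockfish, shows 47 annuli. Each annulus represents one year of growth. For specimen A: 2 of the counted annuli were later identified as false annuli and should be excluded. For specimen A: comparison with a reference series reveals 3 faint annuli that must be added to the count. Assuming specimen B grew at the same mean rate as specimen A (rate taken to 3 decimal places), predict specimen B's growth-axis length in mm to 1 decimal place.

3.0 mm

Specimen A: correcting the raw count gives 35 − 2 + 3 = 36 true annuli.
A: Mean rate = 2.3 mm / 36 years ≈ 0.064 mm/yr.
For B, 0.064 mm/year × 47 years = 3.0 mm.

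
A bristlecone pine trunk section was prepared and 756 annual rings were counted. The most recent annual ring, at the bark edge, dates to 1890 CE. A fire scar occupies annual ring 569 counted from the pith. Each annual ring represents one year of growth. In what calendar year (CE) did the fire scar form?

1703 CE

756 − 569 = 187 annual rings lie beyond the fire scar toward the bark edge.
The annual ring at the bark edge is 1890 CE, so the fire scar dates to 1890 − 187 = 1703 CE.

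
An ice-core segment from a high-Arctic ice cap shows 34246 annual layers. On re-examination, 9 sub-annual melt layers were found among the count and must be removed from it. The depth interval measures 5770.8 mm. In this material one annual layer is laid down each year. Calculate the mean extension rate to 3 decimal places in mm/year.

Correcting the raw count gives 34246 − 9 = 34237 true annual layers.
Mean rate = 5770.8 mm / 34237 years ≈ 0.169 mm/year.

0.169 mm/year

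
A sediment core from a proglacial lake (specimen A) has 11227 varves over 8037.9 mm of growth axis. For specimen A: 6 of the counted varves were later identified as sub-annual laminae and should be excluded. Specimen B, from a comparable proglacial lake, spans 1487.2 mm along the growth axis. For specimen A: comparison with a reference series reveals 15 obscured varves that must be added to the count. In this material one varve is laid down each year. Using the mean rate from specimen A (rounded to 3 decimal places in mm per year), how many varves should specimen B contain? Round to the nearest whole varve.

Specimen A: after corrections the count is 11227 − 6 + 15 = 11236 varves.
A: 8037.9 mm over 11236 years gives 8037.9 / 11236 ≈ 0.715 mm/year.
For B, 1487.2 / 0.715 = 2080.00 years ≈ 2080 varves.

2080 varves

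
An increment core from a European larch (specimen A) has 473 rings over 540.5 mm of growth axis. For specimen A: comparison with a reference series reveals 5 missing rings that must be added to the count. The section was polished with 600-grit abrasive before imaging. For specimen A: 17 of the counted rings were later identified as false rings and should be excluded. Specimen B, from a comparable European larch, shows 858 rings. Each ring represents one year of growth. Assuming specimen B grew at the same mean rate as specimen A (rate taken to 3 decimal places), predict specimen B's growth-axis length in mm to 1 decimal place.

1005.6 mm

Specimen A: after corrections the count is 473 − 17 + 5 = 461 rings.
A: Extension rate ≈ 540.5 / 461 = 1.172 mm per year.
For B, 1.172 mm/year × 858 years = 1005.6 mm.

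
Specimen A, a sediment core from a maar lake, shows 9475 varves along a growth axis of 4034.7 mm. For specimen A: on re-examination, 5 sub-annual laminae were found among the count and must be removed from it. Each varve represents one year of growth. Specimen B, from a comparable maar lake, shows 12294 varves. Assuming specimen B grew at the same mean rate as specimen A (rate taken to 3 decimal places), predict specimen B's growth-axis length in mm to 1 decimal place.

Specimen A: adjusted count: 9475 − 5 = 9470 varves.
A: Mean rate = 4034.7 mm / 9470 years ≈ 0.426 mm/yr.
B's length ≈ 0.426 × 12294 = 5237.2 mm.

5237.2 mm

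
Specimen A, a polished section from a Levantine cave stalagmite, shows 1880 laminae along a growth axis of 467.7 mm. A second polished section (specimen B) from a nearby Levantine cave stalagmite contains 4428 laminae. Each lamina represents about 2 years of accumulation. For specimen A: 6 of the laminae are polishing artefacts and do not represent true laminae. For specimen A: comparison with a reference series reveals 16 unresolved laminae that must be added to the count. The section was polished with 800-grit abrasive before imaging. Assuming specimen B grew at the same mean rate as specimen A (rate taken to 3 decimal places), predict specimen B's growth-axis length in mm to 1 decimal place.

Specimen A: correcting the raw count gives 1880 − 6 + 16 = 1890 true laminae.
Specimen A: multiplying by 2 years per lamina: 1890 × 2 = 3780 years.
A: Mean rate = 467.7 mm / 3780 years ≈ 0.124 mm per year.
Specimen B: multiplying by 2 years per lamina: 4428 × 2 = 8856 years. For B, 0.124 mm/year × 8856 years = 1098.1 mm.

1098.1 mm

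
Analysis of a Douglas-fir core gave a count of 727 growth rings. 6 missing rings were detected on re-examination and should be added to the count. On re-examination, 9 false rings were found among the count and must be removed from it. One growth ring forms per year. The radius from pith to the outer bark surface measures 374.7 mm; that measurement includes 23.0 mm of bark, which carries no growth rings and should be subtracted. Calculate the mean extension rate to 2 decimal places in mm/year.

0.49 mm/year

After corrections the count is 727 − 9 + 6 = 724 growth rings.
Removing the 23.0 mm offcut leaves 374.7 − 23.0 = 351.7 mm.
Extension rate ≈ 351.7 / 724 = 0.49 mm/year.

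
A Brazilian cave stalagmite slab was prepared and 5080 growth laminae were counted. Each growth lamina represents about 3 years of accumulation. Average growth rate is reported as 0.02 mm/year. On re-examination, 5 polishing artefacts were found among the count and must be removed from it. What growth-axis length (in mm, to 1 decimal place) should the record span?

304.5 mm

Correcting the raw count gives 5080 − 5 = 5075 true growth laminae.
Multiplying by 3 years per growth lamina: 5075 × 3 = 15225 years.
Length ≈ 0.02 × 15225 = 304.5 mm.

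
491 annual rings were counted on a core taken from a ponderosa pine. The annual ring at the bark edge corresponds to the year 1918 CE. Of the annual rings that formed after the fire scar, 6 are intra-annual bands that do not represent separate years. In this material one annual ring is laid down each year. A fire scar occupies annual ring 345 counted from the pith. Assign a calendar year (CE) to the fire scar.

The fire scar sits at annual ring 345 from the pith, so 491 − 345 = 146 annual rings formed after it.
146 − 6 false = 140 true annual rings after the fire scar.
1918 − 140 = 1778 CE.

1778 CE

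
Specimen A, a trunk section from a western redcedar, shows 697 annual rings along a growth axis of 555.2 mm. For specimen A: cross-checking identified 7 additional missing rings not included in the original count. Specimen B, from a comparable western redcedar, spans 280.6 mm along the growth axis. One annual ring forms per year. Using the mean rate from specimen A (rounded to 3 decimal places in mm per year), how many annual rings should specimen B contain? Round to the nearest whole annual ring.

356 annual rings

Specimen A: correcting the raw count gives 697 + 7 = 704 true annual rings.
A: 555.2 mm over 704 years gives 555.2 / 704 ≈ 0.789 mm/yr.
For B, 280.6 / 0.789 = 355.64 years ≈ 356 annual rings.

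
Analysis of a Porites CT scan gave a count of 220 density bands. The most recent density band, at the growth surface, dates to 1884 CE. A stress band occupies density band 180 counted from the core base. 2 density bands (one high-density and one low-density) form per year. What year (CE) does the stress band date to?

1864 CE

The stress band sits at density band 180 from the core base, so 220 − 180 = 40 density bands formed after it.
With 2 density bands per year, 40 / 2 = 20 years.
Counting back 20 years from 1884 CE places the stress band in 1884 − 20 = 1864 CE.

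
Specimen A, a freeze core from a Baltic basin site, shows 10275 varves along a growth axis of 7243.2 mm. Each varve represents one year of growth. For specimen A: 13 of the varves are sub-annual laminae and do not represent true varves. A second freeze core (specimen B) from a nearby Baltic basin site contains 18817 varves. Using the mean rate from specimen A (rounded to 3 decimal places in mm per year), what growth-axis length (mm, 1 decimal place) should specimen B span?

Specimen A: correcting the raw count gives 10275 − 13 = 10262 true varves.
A: Extension rate ≈ 7243.2 / 10262 = 0.706 mm/year.
Length of B = 0.706 × 18817 = 13284.8 mm.

13284.8 mm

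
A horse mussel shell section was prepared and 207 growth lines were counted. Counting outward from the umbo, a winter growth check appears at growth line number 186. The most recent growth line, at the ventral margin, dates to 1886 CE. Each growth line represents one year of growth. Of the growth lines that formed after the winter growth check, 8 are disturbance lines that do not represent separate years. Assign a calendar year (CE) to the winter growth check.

1873 CE

Between growth line 186 and the ventral margin there are 207 − 186 = 21 growth lines.
Excluding 8 false growth lines: 21 − 8 = 13.
1886 − 13 = 1873 CE.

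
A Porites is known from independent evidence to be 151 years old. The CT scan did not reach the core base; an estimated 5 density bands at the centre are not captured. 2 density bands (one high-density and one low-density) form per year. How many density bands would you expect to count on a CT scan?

297 density bands

Expected density bands: 151 × 2 = 302.
Subtracting the 5 density bands not captured gives 302 − 5 = 297 density bands in the record.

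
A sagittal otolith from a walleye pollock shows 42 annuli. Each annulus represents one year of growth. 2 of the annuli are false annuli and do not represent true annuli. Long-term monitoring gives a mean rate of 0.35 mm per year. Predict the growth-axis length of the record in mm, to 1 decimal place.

14.0 mm

Correcting the raw count gives 42 − 2 = 40 true annuli.
40 years at 0.35 mm/year gives 0.35 × 40 = 14.0 mm.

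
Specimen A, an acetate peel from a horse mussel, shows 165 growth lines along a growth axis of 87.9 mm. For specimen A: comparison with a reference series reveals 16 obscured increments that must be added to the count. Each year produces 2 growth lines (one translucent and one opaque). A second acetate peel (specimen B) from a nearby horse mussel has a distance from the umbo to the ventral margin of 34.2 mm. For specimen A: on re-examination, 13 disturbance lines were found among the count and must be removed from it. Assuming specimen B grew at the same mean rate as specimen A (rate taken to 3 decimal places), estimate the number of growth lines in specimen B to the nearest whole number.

Specimen A: adjusted count: 165 − 13 + 16 = 168 growth lines.
Specimen A: dividing by 2 growth lines per year: 168 / 2 = 84 years.
A: Mean rate = 87.9 mm / 84 years ≈ 1.046 mm/yr.
B spans 34.2 / 1.046 = 32.70 years; at 2 growth lines per year that is 32.70 × 2 ≈ 65 growth lines.

65 growth lines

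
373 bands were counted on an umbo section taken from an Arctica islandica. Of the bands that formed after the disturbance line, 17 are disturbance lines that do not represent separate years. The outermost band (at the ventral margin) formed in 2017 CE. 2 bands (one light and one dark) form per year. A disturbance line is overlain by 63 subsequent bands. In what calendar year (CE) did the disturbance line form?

1994 CE

63 bands formed after the disturbance line.
Removing the 17 false bands leaves 63 − 17 = 46 true bands beyond the disturbance line.
With 2 bands per year, 46 / 2 = 23 years.
Counting back 23 years from 2017 CE places the disturbance line in 2017 − 23 = 1994 CE.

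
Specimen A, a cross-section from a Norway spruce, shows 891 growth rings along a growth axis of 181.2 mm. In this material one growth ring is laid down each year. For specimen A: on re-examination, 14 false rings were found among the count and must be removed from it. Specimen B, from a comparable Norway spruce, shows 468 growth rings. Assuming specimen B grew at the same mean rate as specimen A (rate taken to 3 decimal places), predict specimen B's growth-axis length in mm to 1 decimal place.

Specimen A: adjusted count: 891 − 14 = 877 growth rings.
A: Extension rate ≈ 181.2 / 877 = 0.207 mm per year.
Length of B = 0.207 × 468 = 96.9 mm.

96.9 mm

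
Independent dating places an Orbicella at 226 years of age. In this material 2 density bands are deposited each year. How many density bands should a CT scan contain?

With 2 density bands per year, 226 years would produce 226 × 2 = 452 density bands.
So 452 density bands should be present.

452 density bands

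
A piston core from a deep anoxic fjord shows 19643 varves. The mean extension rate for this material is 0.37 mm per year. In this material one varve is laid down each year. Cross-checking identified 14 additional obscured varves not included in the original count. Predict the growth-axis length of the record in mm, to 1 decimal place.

After corrections the count is 19643 + 14 = 19657 varves.
19657 years at 0.37 mm/year gives 0.37 × 19657 = 7273.1 mm.

7273.1 mm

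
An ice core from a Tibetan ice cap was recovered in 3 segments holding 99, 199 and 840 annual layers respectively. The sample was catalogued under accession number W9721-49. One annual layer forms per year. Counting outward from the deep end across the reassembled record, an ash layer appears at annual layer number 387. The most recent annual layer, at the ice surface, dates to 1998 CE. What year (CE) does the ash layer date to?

1247 CE

Total annual layers = 99 + 199 + 840 = 1138.
The ash layer sits at annual layer 387 from the deep end, so 1138 − 387 = 751 annual layers formed after it.
Counting back 751 years from 1998 CE places the ash layer in 1998 − 751 = 1247 CE.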